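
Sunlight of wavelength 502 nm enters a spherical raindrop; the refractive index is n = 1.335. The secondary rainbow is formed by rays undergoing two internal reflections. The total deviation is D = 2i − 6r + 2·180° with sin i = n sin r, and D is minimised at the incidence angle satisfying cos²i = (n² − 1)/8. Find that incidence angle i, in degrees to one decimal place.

cos²i = (1.335² − 1)/8 = (1.78222 − 1)/8 = 0.09778.
cos i = 0.31269, so i = 71.778°.

71.8°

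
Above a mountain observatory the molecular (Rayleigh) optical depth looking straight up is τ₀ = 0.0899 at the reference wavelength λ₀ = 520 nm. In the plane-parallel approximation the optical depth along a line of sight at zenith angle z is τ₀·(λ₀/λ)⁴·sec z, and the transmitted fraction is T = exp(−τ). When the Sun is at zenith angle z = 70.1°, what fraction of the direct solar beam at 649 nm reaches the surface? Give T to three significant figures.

sec 70.1° = 2.9379.
τ = 0.0899 × (520/649)⁴ × 2.9379 = 0.0899 × 0.4121 × 2.9379 = 0.1089.
T = exp(−0.1089) = 0.8969.

0.897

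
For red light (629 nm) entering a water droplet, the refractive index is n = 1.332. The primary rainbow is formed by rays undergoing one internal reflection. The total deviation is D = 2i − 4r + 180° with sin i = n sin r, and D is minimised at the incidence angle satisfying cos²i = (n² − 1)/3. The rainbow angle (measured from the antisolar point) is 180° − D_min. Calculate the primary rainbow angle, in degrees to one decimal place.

42.2°

cos²i = (1.77422 − 1)/3 = 0.25807; i = arccos(0.50801) = 59.469°.
sin r = sin 59.469°/1.332 = 0.64666; r = 40.290°.
D_min = 2·59.469° − 4·40.290° + 180° = 137.776°.
Rainbow angle = 180° − D_min = 42.224°.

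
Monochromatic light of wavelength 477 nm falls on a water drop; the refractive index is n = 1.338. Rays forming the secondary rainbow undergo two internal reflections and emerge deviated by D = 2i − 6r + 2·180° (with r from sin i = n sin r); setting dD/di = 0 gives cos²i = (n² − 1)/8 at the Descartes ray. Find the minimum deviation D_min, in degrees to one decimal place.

cos²i = (1.79024 − 1)/8 = 0.09878; i = arccos(0.31429) = 71.682°.
sin r = sin 71.682°/1.338 = 0.70951; r = 45.195°.
D_min = 2·71.682° − 6·45.195° + 360° = 232.193°.

232.2°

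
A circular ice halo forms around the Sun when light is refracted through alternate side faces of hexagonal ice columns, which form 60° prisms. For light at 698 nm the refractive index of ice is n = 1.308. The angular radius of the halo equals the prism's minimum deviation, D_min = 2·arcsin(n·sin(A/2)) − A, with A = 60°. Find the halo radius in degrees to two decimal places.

21.69°

n·sin(A/2) = 1.308 × sin 30° = 1.308 × 0.5000 = 0.6540.
D_min = 2·arcsin(0.6540) − 60° = 2 × 40.844° − 60° = 21.688°.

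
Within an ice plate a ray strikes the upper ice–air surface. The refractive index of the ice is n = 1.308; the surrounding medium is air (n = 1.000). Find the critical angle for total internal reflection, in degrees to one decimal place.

sin θ_c = n_air / n = 1.000 / 1.308 = 0.7645.
θ_c = arcsin(0.7645) = 49.86°.

49.9°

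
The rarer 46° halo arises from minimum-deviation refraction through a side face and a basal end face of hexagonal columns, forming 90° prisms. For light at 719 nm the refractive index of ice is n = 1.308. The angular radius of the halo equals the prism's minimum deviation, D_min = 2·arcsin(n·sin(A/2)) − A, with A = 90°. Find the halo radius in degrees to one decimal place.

45.3°

n·sin(A/2) = 1.308 × sin 45° = 1.308 × 0.7071 = 0.9249.
D_min = 2·arcsin(0.9249) − 90° = 2 × 67.653° − 90° = 45.305°.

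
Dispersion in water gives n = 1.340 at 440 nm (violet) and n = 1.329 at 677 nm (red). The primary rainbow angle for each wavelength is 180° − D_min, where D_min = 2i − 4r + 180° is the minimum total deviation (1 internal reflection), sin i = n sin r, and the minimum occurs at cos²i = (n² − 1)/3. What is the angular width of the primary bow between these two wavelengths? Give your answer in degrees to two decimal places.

At 440 nm (n = 1.340): cos²i = 0.26520 → i = 59.004°, r = 39.770°, D_min = 138.929°, rainbow angle = 41.071°.
At 677 nm (n = 1.329): cos²i = 0.25541 → i = 59.643°, r = 40.487°, D_min = 137.337°, rainbow angle = 42.663°.
Angular width = |41.071° − 42.663°| = 1.592°.

1.59°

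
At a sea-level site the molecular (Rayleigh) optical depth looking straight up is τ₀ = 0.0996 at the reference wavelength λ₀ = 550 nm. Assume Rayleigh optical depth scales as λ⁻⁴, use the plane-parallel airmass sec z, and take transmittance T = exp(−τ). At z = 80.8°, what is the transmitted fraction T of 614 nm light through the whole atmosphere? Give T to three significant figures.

0.670

sec 80.8° = 6.2546.
τ = 0.0996 × (550/614)⁴ × 6.2546 = 0.0996 × 0.6438 × 6.2546 = 0.4011.
T = exp(−0.4011) = 0.6696.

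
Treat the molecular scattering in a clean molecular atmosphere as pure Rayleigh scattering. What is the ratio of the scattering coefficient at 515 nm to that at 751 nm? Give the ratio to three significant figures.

4.52

Rayleigh scattering ∝ λ⁻⁴, so the ratio of coefficients is the inverse fourth power of the wavelength ratio.
σ(515)/σ(751) = (751/515)⁴ = (1.4583)⁴ = 4.522.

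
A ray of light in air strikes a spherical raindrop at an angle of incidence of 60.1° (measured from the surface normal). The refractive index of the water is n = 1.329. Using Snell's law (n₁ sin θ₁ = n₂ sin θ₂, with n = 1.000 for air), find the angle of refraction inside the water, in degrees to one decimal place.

40.7°

Snell: sin θ_r = sin θ_i / n = sin 60.1° / 1.329 = 0.8669 / 1.329 = 0.6523.
θ_r = arcsin(0.6523) = 40.71°.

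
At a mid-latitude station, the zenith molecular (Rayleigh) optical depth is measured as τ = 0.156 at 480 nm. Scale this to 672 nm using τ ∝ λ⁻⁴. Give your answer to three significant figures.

0.0406

τ(672 nm) = τ(480 nm) × (480/672)⁴ = 0.156 × (0.7143)⁴ = 0.156 × 0.2603 = 0.0406.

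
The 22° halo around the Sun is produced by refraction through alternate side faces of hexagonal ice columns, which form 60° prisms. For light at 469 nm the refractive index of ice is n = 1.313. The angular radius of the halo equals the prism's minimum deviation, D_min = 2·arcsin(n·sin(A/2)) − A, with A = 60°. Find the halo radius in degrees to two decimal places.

n·sin(A/2) = 1.313 × sin 30° = 1.313 × 0.5000 = 0.6565.
D_min = 2·arcsin(0.6565) − 60° = 2 × 41.033° − 60° = 22.067°.

22.07°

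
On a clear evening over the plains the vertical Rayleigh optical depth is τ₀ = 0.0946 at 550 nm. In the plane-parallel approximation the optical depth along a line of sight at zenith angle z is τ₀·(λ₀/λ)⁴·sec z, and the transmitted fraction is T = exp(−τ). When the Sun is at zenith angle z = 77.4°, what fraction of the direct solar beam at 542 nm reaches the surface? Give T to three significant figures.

sec 77.4° = 4.5841.
τ = 0.0946 × (550/542)⁴ × 4.5841 = 0.0946 × 1.0604 × 4.5841 = 0.4598.
T = exp(−0.4598) = 0.6314.

0.631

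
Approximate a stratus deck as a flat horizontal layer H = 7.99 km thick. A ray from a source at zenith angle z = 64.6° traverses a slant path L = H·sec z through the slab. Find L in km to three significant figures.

sec z = 1/cos 64.6° = 2.3314.
L = 7.99 × 2.3314 = 18.628 km.

18.6 km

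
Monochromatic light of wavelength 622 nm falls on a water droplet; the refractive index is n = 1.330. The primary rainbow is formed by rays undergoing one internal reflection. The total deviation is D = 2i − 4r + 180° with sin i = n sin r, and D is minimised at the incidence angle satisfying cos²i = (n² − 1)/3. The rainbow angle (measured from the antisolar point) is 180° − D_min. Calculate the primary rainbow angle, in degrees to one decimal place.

42.5°

cos²i = (1.76890 − 1)/3 = 0.25630; i = arccos(0.50626) = 59.585°.
sin r = sin 59.585°/1.330 = 0.64841; r = 40.422°.
D_min = 2·59.585° − 4·40.422° + 180° = 137.484°.
Rainbow angle = 180° − D_min = 42.516°.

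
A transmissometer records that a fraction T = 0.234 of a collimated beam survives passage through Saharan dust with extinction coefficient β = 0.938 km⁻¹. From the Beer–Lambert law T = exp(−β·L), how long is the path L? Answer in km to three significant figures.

1.55 km

Beer–Lambert: T = exp(−βL) ⇒ L = −ln(T)/β = −ln(0.234)/0.938 = 1.4524/0.938 = 1.548 km.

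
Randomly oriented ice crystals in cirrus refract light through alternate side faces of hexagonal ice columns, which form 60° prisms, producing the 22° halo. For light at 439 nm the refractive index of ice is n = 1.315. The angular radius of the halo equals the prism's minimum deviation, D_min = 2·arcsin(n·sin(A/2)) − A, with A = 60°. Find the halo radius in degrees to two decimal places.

22.22°

n·sin(A/2) = 1.315 × sin 30° = 1.315 × 0.5000 = 0.6575.
D_min = 2·arcsin(0.6575) − 60° = 2 × 41.109° − 60° = 22.219°.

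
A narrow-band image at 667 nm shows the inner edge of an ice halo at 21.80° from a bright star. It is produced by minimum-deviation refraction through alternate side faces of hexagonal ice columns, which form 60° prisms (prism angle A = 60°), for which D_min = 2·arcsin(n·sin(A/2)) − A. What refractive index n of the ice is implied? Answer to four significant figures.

1.309

Rearranging: n = sin((D_min + A)/2) / sin(A/2).
(D_min + A)/2 = (21.80° + 60°)/2 = 40.900°.
n = sin 40.900° / sin 30° = 0.6547 / 0.5000 = 1.3095.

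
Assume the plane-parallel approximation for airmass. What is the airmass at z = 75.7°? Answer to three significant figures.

4.05

X = sec z = 1/cos 75.7° = 1/0.2470 = 4.0486.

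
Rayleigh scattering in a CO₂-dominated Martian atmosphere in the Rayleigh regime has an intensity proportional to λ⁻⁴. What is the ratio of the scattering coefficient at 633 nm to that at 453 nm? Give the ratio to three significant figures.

Rayleigh scattering ∝ λ⁻⁴, so the ratio of coefficients is the inverse fourth power of the wavelength ratio.
σ(633)/σ(453) = (453/633)⁴ = (0.7156)⁴ = 0.2623.

0.262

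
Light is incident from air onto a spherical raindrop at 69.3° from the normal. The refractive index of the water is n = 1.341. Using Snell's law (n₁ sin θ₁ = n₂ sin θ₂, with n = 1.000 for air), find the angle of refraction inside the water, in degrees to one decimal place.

Snell: sin θ_r = sin θ_i / n = sin 69.3° / 1.341 = 0.9354 / 1.341 = 0.6976.
θ_r = arcsin(0.6976) = 44.23°.

44.2°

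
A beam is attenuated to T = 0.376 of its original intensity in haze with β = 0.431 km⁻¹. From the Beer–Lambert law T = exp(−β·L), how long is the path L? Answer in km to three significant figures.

2.27 km

Beer–Lambert: T = exp(−βL) ⇒ L = −ln(T)/β = −ln(0.376)/0.431 = 0.9782/0.431 = 2.27 km.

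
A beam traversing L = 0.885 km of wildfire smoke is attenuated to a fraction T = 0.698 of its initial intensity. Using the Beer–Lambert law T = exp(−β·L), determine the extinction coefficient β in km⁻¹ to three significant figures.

Beer–Lambert: T = exp(−βL) ⇒ β = −ln(T)/L = −ln(0.698)/0.885 = 0.3595/0.885 = 0.4063 km⁻¹.

0.406 km⁻¹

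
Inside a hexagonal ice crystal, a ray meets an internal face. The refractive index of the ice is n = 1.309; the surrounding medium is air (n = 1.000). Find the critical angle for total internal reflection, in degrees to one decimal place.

49.8°

sin θ_c = n_air / n = 1.000 / 1.309 = 0.7639.
θ_c = arcsin(0.7639) = 49.81°.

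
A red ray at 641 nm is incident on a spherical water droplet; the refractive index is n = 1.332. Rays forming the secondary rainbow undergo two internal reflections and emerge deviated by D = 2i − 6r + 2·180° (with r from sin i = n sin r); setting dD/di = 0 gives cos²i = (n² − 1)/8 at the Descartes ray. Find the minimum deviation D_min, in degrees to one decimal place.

cos²i = (1.77422 − 1)/8 = 0.09678; i = arccos(0.31109) = 71.875°.
sin r = sin 71.875°/1.332 = 0.71350; r = 45.520°.
D_min = 2·71.875° − 6·45.520° + 360° = 230.628°.

230.6°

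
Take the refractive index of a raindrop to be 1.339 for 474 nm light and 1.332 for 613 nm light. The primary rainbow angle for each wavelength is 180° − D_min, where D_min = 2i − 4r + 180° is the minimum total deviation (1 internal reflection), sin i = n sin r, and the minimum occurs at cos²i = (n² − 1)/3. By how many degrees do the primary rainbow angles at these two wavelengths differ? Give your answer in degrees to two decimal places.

1.01°

At 474 nm (n = 1.339): cos²i = 0.26431 → i = 59.062°, r = 39.834°, D_min = 138.786°, rainbow angle = 41.214°.
At 613 nm (n = 1.332): cos²i = 0.25807 → i = 59.469°, r = 40.290°, D_min = 137.776°, rainbow angle = 42.224°.
Angular width = |41.214° − 42.224°| = 1.010°.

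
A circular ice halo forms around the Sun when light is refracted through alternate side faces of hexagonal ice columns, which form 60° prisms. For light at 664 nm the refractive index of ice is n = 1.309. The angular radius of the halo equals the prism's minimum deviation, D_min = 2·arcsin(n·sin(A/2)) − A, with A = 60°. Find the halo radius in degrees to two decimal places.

21.76°

n·sin(A/2) = 1.309 × sin 30° = 1.309 × 0.5000 = 0.6545.
D_min = 2·arcsin(0.6545) − 60° = 2 × 40.882° − 60° = 21.763°.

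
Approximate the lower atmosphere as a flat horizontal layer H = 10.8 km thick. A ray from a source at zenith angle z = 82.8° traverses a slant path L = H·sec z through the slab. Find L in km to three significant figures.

86.2 km

sec z = 1/cos 82.8° = 7.9787.
L = 10.8 × 7.9787 = 86.170 km.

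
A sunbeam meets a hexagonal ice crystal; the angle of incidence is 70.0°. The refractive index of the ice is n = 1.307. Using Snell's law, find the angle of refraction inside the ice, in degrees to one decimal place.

Snell: sin θ_r = sin θ_i / n = sin 70.0° / 1.307 = 0.9397 / 1.307 = 0.7190.
θ_r = arcsin(0.7190) = 45.97°.

46.0°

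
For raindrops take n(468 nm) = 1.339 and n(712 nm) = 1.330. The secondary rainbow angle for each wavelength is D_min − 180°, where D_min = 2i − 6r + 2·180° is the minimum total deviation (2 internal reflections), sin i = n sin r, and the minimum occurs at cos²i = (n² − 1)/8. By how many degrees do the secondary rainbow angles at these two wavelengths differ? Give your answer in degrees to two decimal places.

2.35°

At 468 nm (n = 1.339): cos²i = 0.09912 → i = 71.650°, r = 45.141°, D_min = 232.451°, rainbow angle = 52.451°.
At 712 nm (n = 1.330): cos²i = 0.09611 → i = 71.940°, r = 45.630°, D_min = 230.101°, rainbow angle = 50.101°.
Angular width = |52.451° − 50.101°| = 2.350°.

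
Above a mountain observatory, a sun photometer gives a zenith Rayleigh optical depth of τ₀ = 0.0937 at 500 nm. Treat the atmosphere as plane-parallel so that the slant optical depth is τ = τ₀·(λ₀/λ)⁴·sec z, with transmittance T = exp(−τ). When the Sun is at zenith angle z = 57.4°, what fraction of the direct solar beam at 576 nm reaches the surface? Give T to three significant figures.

0.906

sec 57.4° = 1.8561.
τ = 0.0937 × (500/576)⁴ × 1.8561 = 0.0937 × 0.5678 × 1.8561 = 0.0987.
T = exp(−0.0987) = 0.9060.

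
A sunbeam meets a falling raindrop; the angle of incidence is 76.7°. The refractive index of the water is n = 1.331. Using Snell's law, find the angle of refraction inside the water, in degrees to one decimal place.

47.0°

Snell: sin θ_r = sin θ_i / n = sin 76.7° / 1.331 = 0.9732 / 1.331 = 0.7312.
θ_r = arcsin(0.7312) = 46.98°.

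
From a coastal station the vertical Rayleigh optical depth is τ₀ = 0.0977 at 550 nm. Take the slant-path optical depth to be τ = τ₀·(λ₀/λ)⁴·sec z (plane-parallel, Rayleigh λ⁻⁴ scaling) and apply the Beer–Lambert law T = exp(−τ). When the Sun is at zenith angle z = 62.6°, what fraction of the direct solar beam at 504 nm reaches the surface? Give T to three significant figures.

0.740

sec 62.6° = 2.1730.
τ = 0.0977 × (550/504)⁴ × 2.1730 = 0.0977 × 1.4182 × 2.1730 = 0.3011.
T = exp(−0.3011) = 0.7400.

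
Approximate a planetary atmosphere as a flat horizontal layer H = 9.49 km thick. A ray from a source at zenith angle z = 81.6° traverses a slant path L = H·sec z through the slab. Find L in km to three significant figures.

sec z = 1/cos 81.6° = 6.8454.
L = 9.49 × 6.8454 = 64.963 km.

65.0 km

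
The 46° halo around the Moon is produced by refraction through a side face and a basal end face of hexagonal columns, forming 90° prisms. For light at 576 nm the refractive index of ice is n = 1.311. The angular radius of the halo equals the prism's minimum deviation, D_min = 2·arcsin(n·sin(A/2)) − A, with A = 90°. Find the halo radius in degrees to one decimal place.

45.9°

n·sin(A/2) = 1.311 × sin 45° = 1.311 × 0.7071 = 0.9270.
D_min = 2·arcsin(0.9270) − 90° = 2 × 67.974° − 90° = 45.949°.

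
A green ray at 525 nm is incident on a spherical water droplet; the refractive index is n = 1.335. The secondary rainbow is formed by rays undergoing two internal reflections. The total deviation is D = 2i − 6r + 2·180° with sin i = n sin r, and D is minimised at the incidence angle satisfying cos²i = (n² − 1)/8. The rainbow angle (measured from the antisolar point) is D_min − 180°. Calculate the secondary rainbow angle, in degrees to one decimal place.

51.4°

cos²i = (1.78222 − 1)/8 = 0.09778; i = arccos(0.31269) = 71.778°.
sin r = sin 71.778°/1.335 = 0.71150; r = 45.357°.
D_min = 2·71.778° − 6·45.357° + 360° = 231.414°.
Rainbow angle = D_min − 180° = 51.414°.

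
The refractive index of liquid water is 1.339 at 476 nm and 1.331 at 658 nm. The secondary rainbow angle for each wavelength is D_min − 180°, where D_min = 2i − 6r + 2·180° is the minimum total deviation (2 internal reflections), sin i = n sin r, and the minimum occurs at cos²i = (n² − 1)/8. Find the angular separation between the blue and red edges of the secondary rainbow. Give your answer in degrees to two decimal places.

2.09°

At 476 nm (n = 1.339): cos²i = 0.09912 → i = 71.650°, r = 45.141°, D_min = 232.451°, rainbow angle = 52.451°.
At 658 nm (n = 1.331): cos²i = 0.09645 → i = 71.907°, r = 45.575°, D_min = 230.365°, rainbow angle = 50.365°.
Angular width = |52.451° − 50.365°| = 2.086°.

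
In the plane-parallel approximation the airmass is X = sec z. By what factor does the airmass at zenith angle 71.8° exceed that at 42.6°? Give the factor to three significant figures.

X(71.8°)/X(42.6°) = sec 71.8° / sec 42.6° = cos 42.6° / cos 71.8° = 0.7361/0.3123 = 2.3568.

2.36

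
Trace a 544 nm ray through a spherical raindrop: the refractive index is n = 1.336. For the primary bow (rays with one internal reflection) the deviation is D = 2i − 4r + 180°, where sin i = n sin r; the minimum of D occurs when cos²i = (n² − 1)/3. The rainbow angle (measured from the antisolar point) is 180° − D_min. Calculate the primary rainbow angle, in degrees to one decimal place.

cos²i = (1.78490 − 1)/3 = 0.26163; i = arccos(0.51150) = 59.236°.
sin r = sin 59.236°/1.336 = 0.64318; r = 40.029°.
D_min = 2·59.236° − 4·40.029° + 180° = 138.356°.
Rainbow angle = 180° − D_min = 41.644°.

41.6°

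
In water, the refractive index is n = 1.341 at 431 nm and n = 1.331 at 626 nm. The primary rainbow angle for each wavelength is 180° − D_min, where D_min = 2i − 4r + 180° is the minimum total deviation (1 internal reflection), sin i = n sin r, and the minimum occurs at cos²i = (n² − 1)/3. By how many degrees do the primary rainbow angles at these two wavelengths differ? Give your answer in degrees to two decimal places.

1.44°

At 431 nm (n = 1.341): cos²i = 0.26609 → i = 58.946°, r = 39.705°, D_min = 139.071°, rainbow angle = 40.929°.
At 626 nm (n = 1.331): cos²i = 0.25719 → i = 59.527°, r = 40.356°, D_min = 137.630°, rainbow angle = 42.370°.
Angular width = |40.929° − 42.370°| = 1.441°.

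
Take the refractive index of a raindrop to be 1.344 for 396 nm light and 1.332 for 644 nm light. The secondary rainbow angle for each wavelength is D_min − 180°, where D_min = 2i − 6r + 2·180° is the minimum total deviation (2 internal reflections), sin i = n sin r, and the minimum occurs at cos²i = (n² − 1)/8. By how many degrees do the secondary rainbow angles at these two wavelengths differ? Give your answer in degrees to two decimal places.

3.10°

At 396 nm (n = 1.344): cos²i = 0.10079 → i = 71.490°, r = 44.874°, D_min = 233.733°, rainbow angle = 53.733°.
At 644 nm (n = 1.332): cos²i = 0.09678 → i = 71.875°, r = 45.520°, D_min = 230.628°, rainbow angle = 50.628°.
Angular width = |53.733° − 50.628°| = 3.104°.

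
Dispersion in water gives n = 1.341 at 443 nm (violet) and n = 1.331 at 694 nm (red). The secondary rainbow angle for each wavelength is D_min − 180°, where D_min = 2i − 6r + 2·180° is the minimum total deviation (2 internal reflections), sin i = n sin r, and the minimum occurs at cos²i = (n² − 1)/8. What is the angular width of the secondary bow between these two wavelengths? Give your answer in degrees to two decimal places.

2.60°

At 443 nm (n = 1.341): cos²i = 0.09979 → i = 71.586°, r = 45.034°, D_min = 232.966°, rainbow angle = 52.966°.
At 694 nm (n = 1.331): cos²i = 0.09645 → i = 71.907°, r = 45.575°, D_min = 230.365°, rainbow angle = 50.365°.
Angular width = |52.966° − 50.365°| = 2.601°.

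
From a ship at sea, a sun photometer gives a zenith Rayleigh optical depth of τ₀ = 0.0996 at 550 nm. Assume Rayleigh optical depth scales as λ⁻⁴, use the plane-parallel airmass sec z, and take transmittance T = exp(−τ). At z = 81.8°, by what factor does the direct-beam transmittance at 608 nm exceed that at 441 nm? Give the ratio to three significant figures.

3.39

Airmass: sec 81.8° = 7.0112.
τ(608 nm) = 0.0996 × (550/608)⁴ × 7.0112 = 0.0996 × 0.6696 × 7.0112 = 0.4676.
τ(441 nm) = 0.0996 × (550/441)⁴ × 7.0112 = 0.0996 × 2.4193 × 7.0112 = 1.6895.
T(608)/T(441) = exp(τ_B − τ_A) = exp(1.2218) = 3.3934.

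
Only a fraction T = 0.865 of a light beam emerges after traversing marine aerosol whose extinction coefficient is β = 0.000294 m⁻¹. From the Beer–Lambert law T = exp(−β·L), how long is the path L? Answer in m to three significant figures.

Beer–Lambert: T = exp(−βL) ⇒ L = −ln(T)/β = −ln(0.865)/0.000294 = 0.1450/0.000294 = 493.3 m.

493 m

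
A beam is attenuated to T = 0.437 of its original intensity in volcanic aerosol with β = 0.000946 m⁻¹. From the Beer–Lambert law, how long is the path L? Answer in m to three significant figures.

875 m

Beer–Lambert: T = exp(−βL) ⇒ L = −ln(T)/β = −ln(0.437)/0.000946 = 0.8278/0.000946 = 875.1 m.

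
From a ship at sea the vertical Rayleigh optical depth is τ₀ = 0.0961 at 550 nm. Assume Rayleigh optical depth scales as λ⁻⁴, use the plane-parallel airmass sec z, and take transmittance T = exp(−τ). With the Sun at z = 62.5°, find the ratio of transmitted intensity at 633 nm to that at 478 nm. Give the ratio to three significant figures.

1.28

Airmass: sec 62.5° = 2.1657.
τ(633 nm) = 0.0961 × (550/633)⁴ × 2.1657 = 0.0961 × 0.5699 × 2.1657 = 0.1186.
τ(478 nm) = 0.0961 × (550/478)⁴ × 2.1657 = 0.0961 × 1.7528 × 2.1657 = 0.3648.
T(633)/T(478) = exp(τ_B − τ_A) = exp(0.2462) = 1.2791.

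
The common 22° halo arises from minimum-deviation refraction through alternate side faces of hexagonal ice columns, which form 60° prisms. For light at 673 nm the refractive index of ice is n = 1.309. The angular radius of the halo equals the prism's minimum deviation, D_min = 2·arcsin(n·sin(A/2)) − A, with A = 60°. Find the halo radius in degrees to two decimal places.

n·sin(A/2) = 1.309 × sin 30° = 1.309 × 0.5000 = 0.6545.
D_min = 2·arcsin(0.6545) − 60° = 2 × 40.882° − 60° = 21.763°.

21.76°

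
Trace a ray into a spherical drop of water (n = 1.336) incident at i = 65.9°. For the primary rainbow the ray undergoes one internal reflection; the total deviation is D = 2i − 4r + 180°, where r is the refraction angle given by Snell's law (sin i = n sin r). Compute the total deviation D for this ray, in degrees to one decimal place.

139.4°

sin r = sin 65.9° / 1.336 = 0.9128/1.336 = 0.6833; r = 43.10°.
D = 2·65.9° − 4·43.10° + 180° = 131.80° − 172.40° + 180° = 139.40°.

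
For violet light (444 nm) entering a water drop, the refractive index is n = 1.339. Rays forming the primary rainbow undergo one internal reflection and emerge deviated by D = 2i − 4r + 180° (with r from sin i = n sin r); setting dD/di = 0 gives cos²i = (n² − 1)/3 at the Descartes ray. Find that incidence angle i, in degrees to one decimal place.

59.1°

cos²i = (1.339² − 1)/3 = (1.79292 − 1)/3 = 0.26431.
cos i = 0.51411, so i = 59.062°.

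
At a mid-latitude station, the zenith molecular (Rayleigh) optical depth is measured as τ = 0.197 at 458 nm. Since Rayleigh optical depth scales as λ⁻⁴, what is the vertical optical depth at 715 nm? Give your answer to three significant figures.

0.0332

τ(715 nm) = τ(458 nm) × (458/715)⁴ = 0.197 × (0.6406)⁴ = 0.197 × 0.1684 = 0.0332.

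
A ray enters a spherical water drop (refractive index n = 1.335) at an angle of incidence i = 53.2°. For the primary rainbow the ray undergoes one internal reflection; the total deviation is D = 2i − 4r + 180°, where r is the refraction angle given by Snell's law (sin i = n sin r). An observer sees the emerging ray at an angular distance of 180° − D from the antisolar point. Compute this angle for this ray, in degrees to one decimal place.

41.0°

sin r = sin 53.2° / 1.335 = 0.8007/1.335 = 0.5998; r = 36.86°.
D = 2·53.2° − 4·36.86° + 180° = 106.40° − 147.42° + 180° = 138.98°.
Angle from antisolar point = 180° − D = 41.02°.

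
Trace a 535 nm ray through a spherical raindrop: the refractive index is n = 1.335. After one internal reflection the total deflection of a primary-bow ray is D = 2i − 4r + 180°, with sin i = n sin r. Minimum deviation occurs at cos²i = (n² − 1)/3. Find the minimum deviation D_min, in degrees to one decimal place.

cos²i = (1.78222 − 1)/3 = 0.26074; i = arccos(0.51063) = 59.294°.
sin r = sin 59.294°/1.335 = 0.64405; r = 40.094°.
D_min = 2·59.294° − 4·40.094° + 180° = 138.212°.

138.2°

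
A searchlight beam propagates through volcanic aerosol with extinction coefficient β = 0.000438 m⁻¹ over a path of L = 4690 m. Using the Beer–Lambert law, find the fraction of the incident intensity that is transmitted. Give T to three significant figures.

0.128

τ = β·L = 0.000438 × 4690 = 2.0542.
T = exp(−2.0542) = 0.1282.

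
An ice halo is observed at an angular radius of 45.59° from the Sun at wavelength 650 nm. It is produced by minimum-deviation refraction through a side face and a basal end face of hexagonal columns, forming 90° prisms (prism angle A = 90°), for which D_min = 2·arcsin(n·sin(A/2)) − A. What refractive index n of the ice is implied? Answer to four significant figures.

Rearranging: n = sin((D_min + A)/2) / sin(A/2).
(D_min + A)/2 = (45.59° + 90°)/2 = 67.795°.
n = sin 67.795° / sin 45° = 0.9258 / 0.7071 = 1.3093.

1.309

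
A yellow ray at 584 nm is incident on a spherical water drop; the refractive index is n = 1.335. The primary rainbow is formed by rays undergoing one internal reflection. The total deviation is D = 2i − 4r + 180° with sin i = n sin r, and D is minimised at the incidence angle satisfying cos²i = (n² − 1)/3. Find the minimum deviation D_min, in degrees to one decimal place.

cos²i = (1.78222 − 1)/3 = 0.26074; i = arccos(0.51063) = 59.294°.
sin r = sin 59.294°/1.335 = 0.64405; r = 40.094°.
D_min = 2·59.294° − 4·40.094° + 180° = 138.212°.

138.2°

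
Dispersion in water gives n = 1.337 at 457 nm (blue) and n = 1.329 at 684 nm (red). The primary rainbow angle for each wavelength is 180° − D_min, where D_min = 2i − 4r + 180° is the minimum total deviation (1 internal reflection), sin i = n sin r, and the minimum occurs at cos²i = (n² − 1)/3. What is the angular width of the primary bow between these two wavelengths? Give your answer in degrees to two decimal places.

At 457 nm (n = 1.337): cos²i = 0.26252 → i = 59.178°, r = 39.964°, D_min = 138.500°, rainbow angle = 41.500°.
At 684 nm (n = 1.329): cos²i = 0.25541 → i = 59.643°, r = 40.487°, D_min = 137.337°, rainbow angle = 42.663°.
Angular width = |41.500° − 42.663°| = 1.163°.

1.16°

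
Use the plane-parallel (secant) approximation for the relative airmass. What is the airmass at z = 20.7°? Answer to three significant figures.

1.07

X = sec z = 1/cos 20.7° = 1/0.9354 = 1.0690.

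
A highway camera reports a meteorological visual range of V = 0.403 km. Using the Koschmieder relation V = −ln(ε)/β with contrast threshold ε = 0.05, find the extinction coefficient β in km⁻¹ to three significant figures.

7.43 km⁻¹

β = −ln(0.05) / V = 2.996 / 0.403 = 7.4336 km⁻¹.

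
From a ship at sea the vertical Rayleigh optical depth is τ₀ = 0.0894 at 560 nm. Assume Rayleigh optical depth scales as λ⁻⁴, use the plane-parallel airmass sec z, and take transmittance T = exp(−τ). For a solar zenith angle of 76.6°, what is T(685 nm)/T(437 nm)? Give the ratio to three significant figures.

2.38

Airmass: sec 76.6° = 4.3150.
τ(685 nm) = 0.0894 × (560/685)⁴ × 4.3150 = 0.0894 × 0.4467 × 4.3150 = 0.1723.
τ(437 nm) = 0.0894 × (560/437)⁴ × 4.3150 = 0.0894 × 2.6967 × 4.3150 = 1.0403.
T(685)/T(437) = exp(τ_B − τ_A) = exp(0.8680) = 2.3821.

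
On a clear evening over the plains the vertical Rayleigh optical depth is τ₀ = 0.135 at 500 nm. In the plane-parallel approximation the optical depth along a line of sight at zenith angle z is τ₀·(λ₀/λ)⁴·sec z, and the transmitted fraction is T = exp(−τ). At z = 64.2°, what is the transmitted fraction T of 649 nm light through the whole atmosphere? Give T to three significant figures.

0.896

sec 64.2° = 2.2976.
τ = 0.135 × (500/649)⁴ × 2.2976 = 0.135 × 0.3523 × 2.2976 = 0.1093.
T = exp(−0.1093) = 0.8965.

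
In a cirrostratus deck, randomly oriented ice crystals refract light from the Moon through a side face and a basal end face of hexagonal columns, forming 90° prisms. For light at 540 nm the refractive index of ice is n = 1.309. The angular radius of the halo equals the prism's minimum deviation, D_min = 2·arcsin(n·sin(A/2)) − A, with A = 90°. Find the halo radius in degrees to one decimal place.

45.5°

n·sin(A/2) = 1.309 × sin 45° = 1.309 × 0.7071 = 0.9256.
D_min = 2·arcsin(0.9256) − 90° = 2 × 67.759° − 90° = 45.519°.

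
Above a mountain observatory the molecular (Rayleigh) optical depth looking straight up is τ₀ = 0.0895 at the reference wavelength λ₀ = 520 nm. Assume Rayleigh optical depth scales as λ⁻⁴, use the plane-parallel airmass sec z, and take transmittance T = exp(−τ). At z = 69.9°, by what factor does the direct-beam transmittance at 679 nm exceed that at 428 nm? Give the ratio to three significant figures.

Airmass: sec 69.9° = 2.9099.
τ(679 nm) = 0.0895 × (520/679)⁴ × 2.9099 = 0.0895 × 0.3440 × 2.9099 = 0.0896.
τ(428 nm) = 0.0895 × (520/428)⁴ × 2.9099 = 0.0895 × 2.1789 × 2.9099 = 0.5675.
T(679)/T(428) = exp(τ_B − τ_A) = exp(0.4779) = 1.6126.

1.61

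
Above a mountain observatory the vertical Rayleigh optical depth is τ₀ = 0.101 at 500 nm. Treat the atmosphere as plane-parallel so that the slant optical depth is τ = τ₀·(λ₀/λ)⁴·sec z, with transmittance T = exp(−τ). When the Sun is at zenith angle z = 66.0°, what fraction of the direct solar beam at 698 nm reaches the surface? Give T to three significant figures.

0.937

sec 66.0° = 2.4586.
τ = 0.101 × (500/698)⁴ × 2.4586 = 0.101 × 0.2633 × 2.4586 = 0.0654.
T = exp(−0.0654) = 0.9367.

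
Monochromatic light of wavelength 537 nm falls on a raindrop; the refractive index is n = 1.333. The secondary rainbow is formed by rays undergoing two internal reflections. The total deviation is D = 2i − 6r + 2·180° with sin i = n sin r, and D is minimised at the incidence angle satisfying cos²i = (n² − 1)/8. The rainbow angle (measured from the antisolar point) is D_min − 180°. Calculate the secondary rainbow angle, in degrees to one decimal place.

cos²i = (1.77689 − 1)/8 = 0.09711; i = arccos(0.31163) = 71.843°.
sin r = sin 71.843°/1.333 = 0.71283; r = 45.466°.
D_min = 2·71.843° − 6·45.466° + 360° = 230.891°.
Rainbow angle = D_min − 180° = 50.891°.

50.9°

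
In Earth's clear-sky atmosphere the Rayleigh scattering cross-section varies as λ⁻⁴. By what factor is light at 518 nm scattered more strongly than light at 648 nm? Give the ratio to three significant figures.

Rayleigh scattering ∝ λ⁻⁴, so the ratio of coefficients is the inverse fourth power of the wavelength ratio.
σ(518)/σ(648) = (648/518)⁴ = (1.2510)⁴ = 2.449.

2.45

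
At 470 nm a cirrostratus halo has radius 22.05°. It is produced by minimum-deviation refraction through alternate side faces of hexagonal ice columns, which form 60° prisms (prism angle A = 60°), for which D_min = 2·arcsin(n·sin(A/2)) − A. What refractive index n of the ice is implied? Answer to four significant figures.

1.313

Rearranging: n = sin((D_min + A)/2) / sin(A/2).
(D_min + A)/2 = (22.05° + 60°)/2 = 41.025°.
n = sin 41.025° / sin 30° = 0.6564 / 0.5000 = 1.3128.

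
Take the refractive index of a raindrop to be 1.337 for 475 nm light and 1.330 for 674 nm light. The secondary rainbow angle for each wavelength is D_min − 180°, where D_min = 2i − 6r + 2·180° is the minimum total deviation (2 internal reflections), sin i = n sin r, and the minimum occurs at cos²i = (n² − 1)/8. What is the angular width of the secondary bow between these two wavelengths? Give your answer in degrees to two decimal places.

At 475 nm (n = 1.337): cos²i = 0.09845 → i = 71.714°, r = 45.249°, D_min = 231.934°, rainbow angle = 51.934°.
At 674 nm (n = 1.330): cos²i = 0.09611 → i = 71.940°, r = 45.630°, D_min = 230.101°, rainbow angle = 50.101°.
Angular width = |51.934° − 50.101°| = 1.832°.

1.83°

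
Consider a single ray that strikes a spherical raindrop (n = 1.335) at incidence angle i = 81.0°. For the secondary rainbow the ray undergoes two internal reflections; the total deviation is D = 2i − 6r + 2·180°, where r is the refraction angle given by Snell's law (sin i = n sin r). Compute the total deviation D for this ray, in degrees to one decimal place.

235.7°

sin r = sin 81.0° / 1.335 = 0.9877/1.335 = 0.7398; r = 47.72°.
D = 2·81.0° − 6·47.72° + 2·180° = 162.00° − 286.31° + 360° = 235.69°.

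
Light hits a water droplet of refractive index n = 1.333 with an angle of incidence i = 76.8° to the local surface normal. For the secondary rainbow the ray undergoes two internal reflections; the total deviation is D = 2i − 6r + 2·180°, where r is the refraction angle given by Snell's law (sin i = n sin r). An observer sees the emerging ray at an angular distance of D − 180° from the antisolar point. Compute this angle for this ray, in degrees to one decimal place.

52.1°

sin r = sin 76.8° / 1.333 = 0.9736/1.333 = 0.7304; r = 46.92°.
D = 2·76.8° − 6·46.92° + 2·180° = 153.60° − 281.50° + 360° = 232.10°.
Angle from antisolar point = D − 180° = 52.10°.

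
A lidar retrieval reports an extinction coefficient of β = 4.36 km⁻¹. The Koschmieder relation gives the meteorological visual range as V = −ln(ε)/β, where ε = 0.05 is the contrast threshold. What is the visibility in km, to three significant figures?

0.687 km

V = −ln(0.05) / 4.36 = 2.996 / 4.36 = 0.6871 km.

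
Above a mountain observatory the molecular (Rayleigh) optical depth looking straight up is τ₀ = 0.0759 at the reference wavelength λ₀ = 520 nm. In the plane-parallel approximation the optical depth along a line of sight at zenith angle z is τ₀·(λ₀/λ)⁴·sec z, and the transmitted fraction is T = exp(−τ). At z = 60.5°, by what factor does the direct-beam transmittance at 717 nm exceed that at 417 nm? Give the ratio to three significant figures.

1.39

Airmass: sec 60.5° = 2.0308.
τ(717 nm) = 0.0759 × (520/717)⁴ × 2.0308 = 0.0759 × 0.2767 × 2.0308 = 0.0426.
τ(417 nm) = 0.0759 × (520/417)⁴ × 2.0308 = 0.0759 × 2.4181 × 2.0308 = 0.3727.
T(717)/T(417) = exp(τ_B − τ_A) = exp(0.3301) = 1.3911.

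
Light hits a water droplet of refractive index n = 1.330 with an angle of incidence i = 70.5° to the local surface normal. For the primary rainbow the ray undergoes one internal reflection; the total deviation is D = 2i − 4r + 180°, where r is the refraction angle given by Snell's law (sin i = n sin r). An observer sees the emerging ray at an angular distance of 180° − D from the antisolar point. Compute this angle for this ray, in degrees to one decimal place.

39.5°

sin r = sin 70.5° / 1.330 = 0.9426/1.330 = 0.7088; r = 45.13°.
D = 2·70.5° − 4·45.13° + 180° = 141.00° − 180.53° + 180° = 140.47°.
Angle from antisolar point = 180° − D = 39.53°.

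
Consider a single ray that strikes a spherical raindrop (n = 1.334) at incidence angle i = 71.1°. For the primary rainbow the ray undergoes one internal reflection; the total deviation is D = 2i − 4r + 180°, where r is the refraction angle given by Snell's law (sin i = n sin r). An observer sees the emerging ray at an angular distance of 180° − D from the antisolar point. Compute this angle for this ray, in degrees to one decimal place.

sin r = sin 71.1° / 1.334 = 0.9461/1.334 = 0.7092; r = 45.17°.
D = 2·71.1° − 4·45.17° + 180° = 142.20° − 180.68° + 180° = 141.52°.
Angle from antisolar point = 180° − D = 38.48°.

38.5°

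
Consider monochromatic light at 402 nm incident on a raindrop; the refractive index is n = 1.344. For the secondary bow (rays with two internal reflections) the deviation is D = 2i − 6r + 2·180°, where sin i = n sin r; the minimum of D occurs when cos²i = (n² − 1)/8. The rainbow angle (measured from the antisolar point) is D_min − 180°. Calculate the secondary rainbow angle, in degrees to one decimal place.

cos²i = (1.80634 − 1)/8 = 0.10079; i = arccos(0.31748) = 71.490°.
sin r = sin 71.490°/1.344 = 0.70555; r = 44.874°.
D_min = 2·71.490° − 6·44.874° + 360° = 233.733°.
Rainbow angle = D_min − 180° = 53.733°.

53.7°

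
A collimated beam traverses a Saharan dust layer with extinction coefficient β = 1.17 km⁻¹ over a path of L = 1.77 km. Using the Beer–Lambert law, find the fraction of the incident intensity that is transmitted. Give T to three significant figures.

τ = β·L = 1.17 × 1.77 = 2.0709.
T = exp(−2.0709) = 0.1261.

0.126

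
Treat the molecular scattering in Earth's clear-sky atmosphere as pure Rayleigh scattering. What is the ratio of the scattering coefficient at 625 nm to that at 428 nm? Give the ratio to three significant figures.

Rayleigh scattering ∝ λ⁻⁴, so the ratio of coefficients is the inverse fourth power of the wavelength ratio.
σ(625)/σ(428) = (428/625)⁴ = (0.6848)⁴ = 0.2199.

0.220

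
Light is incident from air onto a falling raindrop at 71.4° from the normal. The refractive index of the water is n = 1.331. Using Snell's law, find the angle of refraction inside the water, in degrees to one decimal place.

Snell: sin θ_r = sin θ_i / n = sin 71.4° / 1.331 = 0.9478 / 1.331 = 0.7121.
θ_r = arcsin(0.7121) = 45.40°.

45.4°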